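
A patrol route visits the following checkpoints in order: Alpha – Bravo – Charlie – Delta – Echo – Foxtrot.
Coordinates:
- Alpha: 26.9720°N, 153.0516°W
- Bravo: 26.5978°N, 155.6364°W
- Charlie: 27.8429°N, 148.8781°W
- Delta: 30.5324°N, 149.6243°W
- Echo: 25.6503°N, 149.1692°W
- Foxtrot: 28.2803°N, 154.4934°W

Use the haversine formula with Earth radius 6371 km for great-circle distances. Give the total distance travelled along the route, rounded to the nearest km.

Leg distances:
Alpha→Bravo: 259.9 km  (cumulative 259.9 km)
Bravo→Charlie: 682.4 km  (cumulative 942.3 km)
Charlie→Delta: 307.7 km  (cumulative 1250.0 km)
Delta→Echo: 544.7 km  (cumulative 1794.7 km)
Echo→Foxtrot: 603.2 km  (cumulative 2397.9 km)
Total route length ≈ 2398 km.

2398 km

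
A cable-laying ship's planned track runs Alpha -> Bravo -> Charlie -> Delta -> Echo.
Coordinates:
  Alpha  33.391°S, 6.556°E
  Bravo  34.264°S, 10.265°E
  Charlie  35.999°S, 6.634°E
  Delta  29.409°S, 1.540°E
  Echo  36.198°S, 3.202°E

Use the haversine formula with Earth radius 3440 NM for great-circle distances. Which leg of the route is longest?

Charlie–Delta

Leg distances:
Alpha→Bravo: 192.3 NM
Bravo→Charlie: 206.5 NM
Charlie→Delta: 471.8 NM
Delta→Echo: 416.1 NM
The longest leg is Charlie–Delta at 471.8 NM.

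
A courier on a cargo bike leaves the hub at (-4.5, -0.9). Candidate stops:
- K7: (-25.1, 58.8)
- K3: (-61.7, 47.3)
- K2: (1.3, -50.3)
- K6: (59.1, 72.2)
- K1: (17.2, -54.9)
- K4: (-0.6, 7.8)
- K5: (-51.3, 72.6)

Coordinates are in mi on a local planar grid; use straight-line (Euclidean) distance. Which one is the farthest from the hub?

Distance to each, sorted:
K6: 96.9 mi
K5: 87.1 mi
K3: 74.8 mi
K7: 63.2 mi
K1: 58.2 mi
K2: 49.7 mi
K4: 9.5 mi
The farthest is K6 at 96.9 mi.

K6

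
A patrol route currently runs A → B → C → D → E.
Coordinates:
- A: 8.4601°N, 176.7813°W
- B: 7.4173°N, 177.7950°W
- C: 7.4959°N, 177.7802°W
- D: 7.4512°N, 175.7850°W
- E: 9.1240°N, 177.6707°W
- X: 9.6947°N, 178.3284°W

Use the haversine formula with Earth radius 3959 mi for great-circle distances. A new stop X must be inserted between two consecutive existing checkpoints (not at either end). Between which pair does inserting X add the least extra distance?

between D and E

Added distance for inserting X between each consecutive pair:
A–B: 197.2 mi
B–C: 312.5 mi
C–D: 252.6 mi
D–E: 119.4 mi
Smallest added distance is 119.4 mi, inserting between D and E.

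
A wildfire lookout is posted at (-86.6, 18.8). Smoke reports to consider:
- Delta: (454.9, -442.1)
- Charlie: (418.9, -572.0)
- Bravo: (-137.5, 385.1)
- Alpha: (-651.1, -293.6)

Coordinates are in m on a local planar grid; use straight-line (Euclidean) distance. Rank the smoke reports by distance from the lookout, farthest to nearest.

Distances from the lookout:
Charlie (418.9, -572.0): 777.5 m
Delta (454.9, -442.1): 711.1 m
Alpha (-651.1, -293.6): 645.2 m
Bravo (-137.5, 385.1): 369.8 m

Charlie, Delta, Alpha, Bravo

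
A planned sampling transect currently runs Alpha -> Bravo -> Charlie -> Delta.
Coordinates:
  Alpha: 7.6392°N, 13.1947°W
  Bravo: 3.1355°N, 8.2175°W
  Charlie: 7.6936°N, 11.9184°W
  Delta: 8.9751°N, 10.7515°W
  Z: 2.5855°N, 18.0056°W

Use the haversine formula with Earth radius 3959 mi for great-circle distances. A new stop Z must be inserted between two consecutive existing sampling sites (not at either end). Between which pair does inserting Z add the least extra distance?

between Alpha and Bravo

Added distance for inserting Z between each consecutive pair:
Alpha–Bravo: 695.1 mi
Bravo–Charlie: 819.3 mi
Charlie–Delta: 1094.3 mi
Smallest added distance is 695.1 mi, inserting between Alpha and Bravo.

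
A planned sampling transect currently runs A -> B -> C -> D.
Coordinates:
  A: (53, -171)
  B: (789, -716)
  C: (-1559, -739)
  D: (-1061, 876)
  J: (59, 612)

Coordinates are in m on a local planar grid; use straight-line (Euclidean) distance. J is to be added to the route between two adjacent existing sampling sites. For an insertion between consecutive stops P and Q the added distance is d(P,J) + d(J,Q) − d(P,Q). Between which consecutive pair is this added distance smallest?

Added distance for inserting J between each consecutive pair:
A–B: 1382.6 m
B–C: 1275.2 m
C–D: 1568.5 m
Smallest added distance is 1275.2 m, inserting between B and C.

between B and C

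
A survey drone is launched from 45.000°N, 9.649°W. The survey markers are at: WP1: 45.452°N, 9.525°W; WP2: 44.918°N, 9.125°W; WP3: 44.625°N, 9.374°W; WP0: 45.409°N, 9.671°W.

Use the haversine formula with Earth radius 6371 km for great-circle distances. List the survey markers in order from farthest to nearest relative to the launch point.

WP1, WP3, WP0, WP2

Distances from the launch point:
WP1 45.452°N, 9.525°W: 51.2 km
WP3 44.625°N, 9.374°W: 47.0 km
WP0 45.409°N, 9.671°W: 45.5 km
WP2 44.918°N, 9.125°W: 42.2 km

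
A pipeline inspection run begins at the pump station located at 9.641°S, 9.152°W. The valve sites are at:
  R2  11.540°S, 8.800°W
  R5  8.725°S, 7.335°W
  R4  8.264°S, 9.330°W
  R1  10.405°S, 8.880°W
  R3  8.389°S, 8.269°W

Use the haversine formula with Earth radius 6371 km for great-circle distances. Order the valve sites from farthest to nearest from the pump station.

Distances from the pump station:
R5 8.725°S, 7.335°W: 224.0 km
R2 11.540°S, 8.800°W: 214.6 km
R3 8.389°S, 8.269°W: 169.7 km
R4 8.264°S, 9.330°W: 154.4 km
R1 10.405°S, 8.880°W: 90.0 km

R5, R2, R3, R4, R1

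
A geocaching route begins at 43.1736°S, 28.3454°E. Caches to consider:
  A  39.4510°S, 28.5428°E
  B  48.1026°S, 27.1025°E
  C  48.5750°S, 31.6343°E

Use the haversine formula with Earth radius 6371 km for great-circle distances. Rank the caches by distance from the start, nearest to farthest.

A, B, C

Computing each great-circle distance from 43.1736°S, 28.3454°E:
A 39.4510°S, 28.5428°E: 414.3 km
B 48.1026°S, 27.1025°E: 556.5 km
C 48.5750°S, 31.6343°E: 652.2 km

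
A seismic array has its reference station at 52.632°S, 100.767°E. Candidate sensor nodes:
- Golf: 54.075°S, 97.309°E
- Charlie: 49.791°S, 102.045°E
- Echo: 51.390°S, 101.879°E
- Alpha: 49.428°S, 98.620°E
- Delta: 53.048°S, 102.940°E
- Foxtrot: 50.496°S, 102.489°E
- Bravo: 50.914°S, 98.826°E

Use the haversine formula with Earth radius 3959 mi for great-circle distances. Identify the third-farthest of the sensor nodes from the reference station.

Distances from the reference station (52.632°S, 100.767°E):
Alpha: 240.2 mi
Charlie: 203.9 mi
Golf: 174.0 mi
Foxtrot: 165.1 mi
Bravo: 144.8 mi
Echo: 98.0 mi
Delta: 95.1 mi
The third-farthest is Golf at 174.0 mi.

Golf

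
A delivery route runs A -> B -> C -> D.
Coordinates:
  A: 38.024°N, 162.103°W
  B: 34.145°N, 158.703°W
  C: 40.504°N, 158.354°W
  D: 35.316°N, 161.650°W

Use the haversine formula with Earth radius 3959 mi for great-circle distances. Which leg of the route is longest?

B–C

Leg distances:
A→B: 328.4 mi
B→C: 439.8 mi
C→D: 400.9 mi
The longest leg is B–C at 439.8 mi.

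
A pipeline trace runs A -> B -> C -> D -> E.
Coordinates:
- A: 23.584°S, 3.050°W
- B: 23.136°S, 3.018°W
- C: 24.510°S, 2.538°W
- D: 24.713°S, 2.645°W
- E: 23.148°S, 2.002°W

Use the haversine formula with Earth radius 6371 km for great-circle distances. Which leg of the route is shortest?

Leg distances:
A→B: 49.9 km
B→C: 160.4 km
C→D: 25.0 km
D→E: 185.9 km
The shortest leg is C–D at 25.0 km.

C–D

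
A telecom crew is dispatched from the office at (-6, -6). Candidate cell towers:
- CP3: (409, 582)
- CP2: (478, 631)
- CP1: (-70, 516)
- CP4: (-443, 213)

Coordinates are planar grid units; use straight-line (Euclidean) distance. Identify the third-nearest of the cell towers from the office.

Distance to each, sorted:
CP4: 488.8
CP1: 525.9
CP3: 719.7
CP2: 800.0
The third-nearest is CP3 at 719.7.

CP3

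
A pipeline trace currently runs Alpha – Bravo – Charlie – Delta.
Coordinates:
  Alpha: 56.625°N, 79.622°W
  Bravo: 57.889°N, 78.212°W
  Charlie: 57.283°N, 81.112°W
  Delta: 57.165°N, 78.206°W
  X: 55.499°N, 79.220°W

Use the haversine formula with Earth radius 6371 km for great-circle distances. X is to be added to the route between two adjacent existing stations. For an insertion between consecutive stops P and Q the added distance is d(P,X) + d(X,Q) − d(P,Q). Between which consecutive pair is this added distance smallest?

between Alpha and Bravo

Added distance for inserting X between each consecutive pair:
Alpha–Bravo: 236.3 km
Bravo–Charlie: 317.3 km
Charlie–Delta: 250.1 km
Smallest added distance is 236.3 km, inserting between Alpha and Bravo.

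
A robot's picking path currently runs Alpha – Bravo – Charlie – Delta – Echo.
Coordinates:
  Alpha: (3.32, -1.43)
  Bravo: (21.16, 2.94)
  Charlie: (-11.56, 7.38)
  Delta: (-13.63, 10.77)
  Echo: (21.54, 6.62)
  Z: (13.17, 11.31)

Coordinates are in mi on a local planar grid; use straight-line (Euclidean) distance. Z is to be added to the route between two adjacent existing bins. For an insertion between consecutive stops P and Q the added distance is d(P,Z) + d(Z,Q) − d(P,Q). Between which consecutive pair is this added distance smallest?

between Delta and Echo

Added distance for inserting Z between each consecutive pair:
Alpha–Bravo: 9.3 mi
Bravo–Charlie: 3.6 mi
Charlie–Delta: 47.9 mi
Delta–Echo: 1.0 mi
Smallest added distance is 1.0 mi, inserting between Delta and Echo.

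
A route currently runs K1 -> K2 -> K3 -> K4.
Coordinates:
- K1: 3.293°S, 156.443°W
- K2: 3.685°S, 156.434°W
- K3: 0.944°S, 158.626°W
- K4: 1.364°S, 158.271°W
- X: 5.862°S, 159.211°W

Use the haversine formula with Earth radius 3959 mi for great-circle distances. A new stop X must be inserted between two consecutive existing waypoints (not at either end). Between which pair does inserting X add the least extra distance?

between K2 and K3

Added distance for inserting X between each consecutive pair:
K1–K2: 476.7 mi
K2–K3: 343.1 mi
K3–K4: 621.7 mi
Smallest added distance is 343.1 mi, inserting between K2 and K3.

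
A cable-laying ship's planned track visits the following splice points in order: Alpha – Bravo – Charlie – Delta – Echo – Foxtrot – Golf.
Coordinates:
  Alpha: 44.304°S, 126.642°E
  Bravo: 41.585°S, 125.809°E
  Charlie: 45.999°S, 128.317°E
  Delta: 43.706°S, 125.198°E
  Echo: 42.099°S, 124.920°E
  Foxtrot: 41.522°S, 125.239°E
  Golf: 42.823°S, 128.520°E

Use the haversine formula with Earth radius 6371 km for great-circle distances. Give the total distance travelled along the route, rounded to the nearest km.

Leg distances:
Alpha→Bravo: 309.8 km  (cumulative 309.8 km)
Bravo→Charlie: 530.4 km  (cumulative 840.3 km)
Charlie→Delta: 354.1 km  (cumulative 1194.4 km)
Delta→Echo: 180.1 km  (cumulative 1374.5 km)
Echo→Foxtrot: 69.4 km  (cumulative 1443.9 km)
Foxtrot→Golf: 306.6 km  (cumulative 1750.5 km)
Total route length ≈ 1751 km.

1751 km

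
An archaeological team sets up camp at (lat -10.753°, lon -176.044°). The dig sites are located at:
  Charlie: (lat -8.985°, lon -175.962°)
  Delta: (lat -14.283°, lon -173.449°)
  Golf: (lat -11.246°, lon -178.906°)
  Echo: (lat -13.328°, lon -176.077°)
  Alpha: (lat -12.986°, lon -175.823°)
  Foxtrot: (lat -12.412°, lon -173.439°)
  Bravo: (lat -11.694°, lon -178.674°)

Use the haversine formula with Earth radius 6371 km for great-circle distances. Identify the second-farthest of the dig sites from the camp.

Distances from the camp ((lat -10.753°, lon -176.044°)):
Delta: 483.1 km
Foxtrot: 338.4 km
Golf: 317.2 km
Bravo: 305.3 km
Echo: 286.3 km
Alpha: 249.5 km
Charlie: 196.8 km
The second-farthest is Foxtrot at 338.4 km.

Foxtrot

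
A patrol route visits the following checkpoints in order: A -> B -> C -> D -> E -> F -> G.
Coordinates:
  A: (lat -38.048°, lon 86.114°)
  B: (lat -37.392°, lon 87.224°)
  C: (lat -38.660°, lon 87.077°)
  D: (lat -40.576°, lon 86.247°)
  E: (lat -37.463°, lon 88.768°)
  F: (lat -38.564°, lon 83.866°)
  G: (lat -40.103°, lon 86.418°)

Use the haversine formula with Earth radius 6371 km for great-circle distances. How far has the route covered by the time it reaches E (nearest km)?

897 km

Leg distances:
A→B: 121.9 km  (cumulative 121.9 km)
B→C: 141.6 km  (cumulative 263.5 km)
C→D: 224.6 km  (cumulative 488.0 km)
D→E: 408.9 km  (cumulative 897.0 km)
Cumulative distance at E ≈ 897 km.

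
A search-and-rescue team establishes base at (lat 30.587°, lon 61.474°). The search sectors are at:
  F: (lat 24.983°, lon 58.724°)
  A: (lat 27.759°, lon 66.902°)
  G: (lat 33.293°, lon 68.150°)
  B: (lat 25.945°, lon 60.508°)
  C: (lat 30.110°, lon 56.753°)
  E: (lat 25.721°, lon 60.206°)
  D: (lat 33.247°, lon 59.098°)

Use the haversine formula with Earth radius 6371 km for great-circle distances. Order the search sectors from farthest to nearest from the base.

Distances from the base:
G (lat 33.293°, lon 68.150°): 697.9 km
F (lat 24.983°, lon 58.724°): 679.2 km
A (lat 27.759°, lon 66.902°): 613.6 km
E (lat 25.721°, lon 60.206°): 555.2 km
B (lat 25.945°, lon 60.508°): 524.8 km
C (lat 30.110°, lon 56.753°): 456.1 km
D (lat 33.247°, lon 59.098°): 371.2 km

G, F, A, E, B, C, D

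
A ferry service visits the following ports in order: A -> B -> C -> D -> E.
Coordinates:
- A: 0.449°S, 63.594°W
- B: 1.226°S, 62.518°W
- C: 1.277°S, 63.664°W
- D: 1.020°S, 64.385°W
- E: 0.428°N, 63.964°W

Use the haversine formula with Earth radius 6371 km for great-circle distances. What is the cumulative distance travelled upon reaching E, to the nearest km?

Leg distances:
A→B: 147.6 km  (cumulative 147.6 km)
B→C: 127.5 km  (cumulative 275.1 km)
C→D: 85.1 km  (cumulative 360.2 km)
D→E: 167.7 km  (cumulative 527.9 km)
Cumulative distance at E ≈ 528 km.

528 km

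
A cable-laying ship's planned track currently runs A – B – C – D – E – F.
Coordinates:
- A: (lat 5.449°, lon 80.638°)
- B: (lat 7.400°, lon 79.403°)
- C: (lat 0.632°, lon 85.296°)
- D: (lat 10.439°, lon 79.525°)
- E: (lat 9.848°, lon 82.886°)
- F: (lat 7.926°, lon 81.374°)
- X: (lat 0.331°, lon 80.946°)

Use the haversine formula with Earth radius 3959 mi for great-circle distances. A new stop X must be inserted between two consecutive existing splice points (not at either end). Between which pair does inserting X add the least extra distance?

Added distance for inserting X between each consecutive pair:
A–B: 694.9 mi
B–C: 181.9 mi
C–D: 221.4 mi
D–E: 1144.0 mi
E–F: 1028.4 mi
Smallest added distance is 181.9 mi, inserting between B and C.

between B and C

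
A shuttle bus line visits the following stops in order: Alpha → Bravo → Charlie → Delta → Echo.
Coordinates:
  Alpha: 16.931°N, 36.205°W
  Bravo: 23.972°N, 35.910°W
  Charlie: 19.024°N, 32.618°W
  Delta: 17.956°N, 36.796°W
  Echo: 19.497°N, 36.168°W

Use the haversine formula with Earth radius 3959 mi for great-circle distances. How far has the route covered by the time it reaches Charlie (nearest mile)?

Leg distances:
Alpha→Bravo: 486.9 mi  (cumulative 486.9 mi)
Bravo→Charlie: 402.0 mi  (cumulative 888.9 mi)
Cumulative distance at Charlie ≈ 889 mi.

889 mi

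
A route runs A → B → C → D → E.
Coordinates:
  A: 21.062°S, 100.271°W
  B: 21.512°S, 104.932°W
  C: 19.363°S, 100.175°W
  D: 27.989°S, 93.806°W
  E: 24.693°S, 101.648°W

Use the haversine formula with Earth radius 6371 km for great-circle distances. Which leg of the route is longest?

Leg distances:
A→B: 485.5 km
B→C: 550.2 km
C→D: 1157.3 km
D→E: 862.8 km
The longest leg is C–D at 1157.3 km.

C–D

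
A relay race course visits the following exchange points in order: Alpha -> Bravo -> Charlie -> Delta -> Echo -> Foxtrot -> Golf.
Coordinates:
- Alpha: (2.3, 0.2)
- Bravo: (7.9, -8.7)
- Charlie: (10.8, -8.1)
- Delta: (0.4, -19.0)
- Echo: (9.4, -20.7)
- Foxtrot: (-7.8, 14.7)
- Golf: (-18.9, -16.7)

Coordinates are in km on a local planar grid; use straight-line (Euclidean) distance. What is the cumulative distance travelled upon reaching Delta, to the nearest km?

29 km

Leg distances:
Alpha→Bravo: 10.5 km  (cumulative 10.5 km)
Bravo→Charlie: 3.0 km  (cumulative 13.5 km)
Charlie→Delta: 15.1 km  (cumulative 28.5 km)
Cumulative distance at Delta ≈ 29 km.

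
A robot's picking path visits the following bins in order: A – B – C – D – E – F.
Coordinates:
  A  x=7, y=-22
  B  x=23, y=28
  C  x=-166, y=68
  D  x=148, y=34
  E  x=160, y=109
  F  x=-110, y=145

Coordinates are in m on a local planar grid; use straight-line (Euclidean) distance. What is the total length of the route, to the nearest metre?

Leg distances:
A→B: 52.5 m  (cumulative 52.5 m)
B→C: 193.2 m  (cumulative 245.7 m)
C→D: 315.8 m  (cumulative 561.5 m)
D→E: 76.0 m  (cumulative 637.5 m)
E→F: 272.4 m  (cumulative 909.9 m)
Total route length ≈ 910 m.

910 m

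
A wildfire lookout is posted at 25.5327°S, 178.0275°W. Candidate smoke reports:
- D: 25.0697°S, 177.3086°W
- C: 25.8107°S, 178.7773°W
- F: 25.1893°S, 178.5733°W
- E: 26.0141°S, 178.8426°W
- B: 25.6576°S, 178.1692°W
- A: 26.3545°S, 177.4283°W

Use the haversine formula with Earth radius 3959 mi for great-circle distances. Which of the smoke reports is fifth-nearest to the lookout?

E

Distance to each, sorted:
B: 12.3 mi
F: 41.5 mi
C: 50.5 mi
D: 55.1 mi
E: 60.7 mi
A: 67.9 mi
The fifth-nearest is E at 60.7 mi.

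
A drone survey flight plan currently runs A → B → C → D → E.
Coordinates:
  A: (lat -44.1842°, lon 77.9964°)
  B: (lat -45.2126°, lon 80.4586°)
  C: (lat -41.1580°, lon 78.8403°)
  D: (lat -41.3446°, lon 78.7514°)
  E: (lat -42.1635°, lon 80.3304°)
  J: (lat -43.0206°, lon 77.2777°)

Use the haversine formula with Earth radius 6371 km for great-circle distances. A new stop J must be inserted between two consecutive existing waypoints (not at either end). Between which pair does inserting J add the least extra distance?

between B and C

Added distance for inserting J between each consecutive pair:
A–B: 268.0 km
B–C: 126.4 km
C–D: 444.3 km
D–E: 330.3 km
Smallest added distance is 126.4 km, inserting between B and C.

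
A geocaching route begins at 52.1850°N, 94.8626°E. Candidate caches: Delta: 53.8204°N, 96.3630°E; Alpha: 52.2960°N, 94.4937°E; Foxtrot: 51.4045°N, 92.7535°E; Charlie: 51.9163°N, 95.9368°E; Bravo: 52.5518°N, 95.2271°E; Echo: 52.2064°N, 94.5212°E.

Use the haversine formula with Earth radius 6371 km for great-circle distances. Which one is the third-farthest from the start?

Charlie

Distances from the start (52.1850°N, 94.8626°E):
Delta: 207.7 km
Foxtrot: 169.0 km
Charlie: 79.3 km
Bravo: 47.7 km
Alpha: 28.0 km
Echo: 23.4 km
The third-farthest is Charlie at 79.3 km.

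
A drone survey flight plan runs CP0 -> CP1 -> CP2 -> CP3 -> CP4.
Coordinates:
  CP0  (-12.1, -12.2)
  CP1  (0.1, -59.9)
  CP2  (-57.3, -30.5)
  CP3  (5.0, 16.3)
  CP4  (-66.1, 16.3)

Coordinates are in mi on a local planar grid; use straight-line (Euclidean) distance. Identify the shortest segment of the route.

Leg distances:
CP0→CP1: 49.2 mi
CP1→CP2: 64.5 mi
CP2→CP3: 77.9 mi
CP3→CP4: 71.1 mi
The shortest leg is CP0–CP1 at 49.2 mi.

CP0–CP1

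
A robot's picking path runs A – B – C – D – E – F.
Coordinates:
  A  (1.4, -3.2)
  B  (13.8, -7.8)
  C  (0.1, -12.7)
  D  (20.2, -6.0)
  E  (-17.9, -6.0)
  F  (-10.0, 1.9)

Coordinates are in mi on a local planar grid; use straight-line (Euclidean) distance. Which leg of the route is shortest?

E–F

Leg distances:
A→B: 13.2 mi
B→C: 14.5 mi
C→D: 21.2 mi
D→E: 38.1 mi
E→F: 11.2 mi
The shortest leg is E–F at 11.2 mi.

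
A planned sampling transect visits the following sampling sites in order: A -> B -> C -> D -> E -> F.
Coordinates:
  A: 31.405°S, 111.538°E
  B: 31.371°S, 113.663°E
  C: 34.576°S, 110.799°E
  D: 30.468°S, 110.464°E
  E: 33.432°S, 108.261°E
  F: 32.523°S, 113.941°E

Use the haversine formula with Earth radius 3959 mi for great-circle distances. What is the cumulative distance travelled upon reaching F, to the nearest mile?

Leg distances:
A→B: 125.4 mi  (cumulative 125.4 mi)
B→C: 276.7 mi  (cumulative 402.1 mi)
C→D: 284.5 mi  (cumulative 686.6 mi)
D→E: 242.1 mi  (cumulative 928.7 mi)
E→F: 335.1 mi  (cumulative 1263.9 mi)
Cumulative distance at F ≈ 1264 mi.

1264 mi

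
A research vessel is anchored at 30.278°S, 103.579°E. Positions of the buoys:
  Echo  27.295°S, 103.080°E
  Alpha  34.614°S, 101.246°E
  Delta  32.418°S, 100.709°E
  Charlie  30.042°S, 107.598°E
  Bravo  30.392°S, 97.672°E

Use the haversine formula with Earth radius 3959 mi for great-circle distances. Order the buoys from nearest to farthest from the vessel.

Echo, Delta, Charlie, Alpha, Bravo

Distance from the vessel at 30.278°S, 103.579°E to each:
Echo 27.295°S, 103.080°E: 208.3 mi
Delta 32.418°S, 100.709°E: 224.8 mi
Charlie 30.042°S, 107.598°E: 240.6 mi
Alpha 34.614°S, 101.246°E: 329.0 mi
Bravo 30.392°S, 97.672°E: 352.3 mi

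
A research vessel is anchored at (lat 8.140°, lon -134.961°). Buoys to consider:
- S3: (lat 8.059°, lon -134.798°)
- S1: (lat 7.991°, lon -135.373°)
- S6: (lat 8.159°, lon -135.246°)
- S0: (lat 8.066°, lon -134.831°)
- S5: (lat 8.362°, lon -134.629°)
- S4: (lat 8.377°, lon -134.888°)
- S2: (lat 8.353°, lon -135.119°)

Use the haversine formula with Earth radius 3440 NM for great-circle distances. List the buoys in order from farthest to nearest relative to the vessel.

S1, S5, S6, S2, S4, S3, S0

Distances from the vessel:
S1 (lat 7.991°, lon -135.373°): 26.1 NM
S5 (lat 8.362°, lon -134.629°): 23.8 NM
S6 (lat 8.159°, lon -135.246°): 17.0 NM
S2 (lat 8.353°, lon -135.119°): 15.9 NM
S4 (lat 8.377°, lon -134.888°): 14.9 NM
S3 (lat 8.059°, lon -134.798°): 10.8 NM
S0 (lat 8.066°, lon -134.831°): 8.9 NM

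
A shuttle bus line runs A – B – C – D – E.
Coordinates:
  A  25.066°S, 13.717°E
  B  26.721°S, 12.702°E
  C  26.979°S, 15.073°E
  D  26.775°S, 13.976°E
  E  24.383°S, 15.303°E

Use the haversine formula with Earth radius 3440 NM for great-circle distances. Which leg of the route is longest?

Leg distances:
A→B: 113.5 NM
B→C: 127.9 NM
C→D: 60.0 NM
D→E: 160.6 NM
The longest leg is D–E at 160.6 NM.

D–E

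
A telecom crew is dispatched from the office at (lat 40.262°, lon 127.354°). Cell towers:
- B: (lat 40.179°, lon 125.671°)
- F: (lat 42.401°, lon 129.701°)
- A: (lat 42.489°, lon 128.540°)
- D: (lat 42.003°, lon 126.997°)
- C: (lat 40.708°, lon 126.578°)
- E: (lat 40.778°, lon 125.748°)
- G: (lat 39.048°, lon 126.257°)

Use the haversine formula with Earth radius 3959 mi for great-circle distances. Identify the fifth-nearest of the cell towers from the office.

D

Distances from the office ((lat 40.262°, lon 127.354°)):
C: 51.1 mi
B: 89.0 mi
E: 91.6 mi
G: 102.2 mi
D: 121.7 mi
A: 165.7 mi
F: 191.5 mi
The fifth-nearest is D at 121.7 mi.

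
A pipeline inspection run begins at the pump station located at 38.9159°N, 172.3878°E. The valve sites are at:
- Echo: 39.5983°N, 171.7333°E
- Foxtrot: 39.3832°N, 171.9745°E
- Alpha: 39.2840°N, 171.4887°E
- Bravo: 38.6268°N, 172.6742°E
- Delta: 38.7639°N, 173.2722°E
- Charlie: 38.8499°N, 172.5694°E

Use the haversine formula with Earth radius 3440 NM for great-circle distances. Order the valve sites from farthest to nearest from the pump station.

Distances from the pump station:
Echo 39.5983°N, 171.7333°E: 51.0 NM
Alpha 39.2840°N, 171.4887°E: 47.4 NM
Delta 38.7639°N, 173.2722°E: 42.4 NM
Foxtrot 39.3832°N, 171.9745°E: 34.0 NM
Bravo 38.6268°N, 172.6742°E: 21.9 NM
Charlie 38.8499°N, 172.5694°E: 9.4 NM

Echo, Alpha, Delta, Foxtrot, Bravo, Charlie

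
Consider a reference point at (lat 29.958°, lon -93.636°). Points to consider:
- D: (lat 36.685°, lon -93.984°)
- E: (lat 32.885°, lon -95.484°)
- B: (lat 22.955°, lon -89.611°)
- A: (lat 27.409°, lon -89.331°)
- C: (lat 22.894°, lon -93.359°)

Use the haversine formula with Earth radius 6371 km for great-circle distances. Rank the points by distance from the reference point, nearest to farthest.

E, A, D, C, B

Computing each great-circle distance from (lat 29.958°, lon -93.636°):
E (lat 32.885°, lon -95.484°): 369.7 km
A (lat 27.409°, lon -89.331°): 506.6 km
D (lat 36.685°, lon -93.984°): 748.7 km
C (lat 22.894°, lon -93.359°): 786.0 km
B (lat 22.955°, lon -89.611°): 875.5 km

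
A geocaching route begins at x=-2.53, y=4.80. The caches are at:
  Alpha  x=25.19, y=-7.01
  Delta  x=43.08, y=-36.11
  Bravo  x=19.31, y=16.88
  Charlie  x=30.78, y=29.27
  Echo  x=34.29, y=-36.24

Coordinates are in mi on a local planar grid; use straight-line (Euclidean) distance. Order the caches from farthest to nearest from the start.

Delta, Echo, Charlie, Alpha, Bravo

Distance from the start at x=-2.53, y=4.80 to each:
Delta x=43.08, y=-36.11: 61.3 mi
Echo x=34.29, y=-36.24: 55.1 mi
Charlie x=30.78, y=29.27: 41.3 mi
Alpha x=25.19, y=-7.01: 30.1 mi
Bravo x=19.31, y=16.88: 25.0 mi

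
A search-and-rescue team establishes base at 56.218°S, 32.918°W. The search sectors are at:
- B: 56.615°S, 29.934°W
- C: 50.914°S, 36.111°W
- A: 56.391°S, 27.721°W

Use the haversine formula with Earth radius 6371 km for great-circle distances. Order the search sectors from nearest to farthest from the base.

B, A, C

Distances from the base:
B 56.615°S, 29.934°W: 188.8 km
A 56.391°S, 27.721°W: 321.1 km
C 50.914°S, 36.111°W: 626.2 km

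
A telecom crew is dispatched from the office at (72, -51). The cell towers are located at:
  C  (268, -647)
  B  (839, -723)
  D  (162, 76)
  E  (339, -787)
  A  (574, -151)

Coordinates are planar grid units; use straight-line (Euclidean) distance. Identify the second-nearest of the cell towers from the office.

Distances from the office ((72, -51)):
D: 155.7
A: 511.9
C: 627.4
E: 782.9
B: 1019.7
The second-nearest is A at 511.9.

A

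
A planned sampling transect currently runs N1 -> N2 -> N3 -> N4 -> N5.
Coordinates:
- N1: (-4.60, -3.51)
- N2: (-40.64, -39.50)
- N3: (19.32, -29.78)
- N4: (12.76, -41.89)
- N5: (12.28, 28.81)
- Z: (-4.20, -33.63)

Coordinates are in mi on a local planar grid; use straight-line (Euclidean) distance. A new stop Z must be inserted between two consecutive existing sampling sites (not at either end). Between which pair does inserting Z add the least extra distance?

between N2 and N3

Added distance for inserting Z between each consecutive pair:
N1–N2: 16.1 mi
N2–N3: 0.0 mi
N3–N4: 28.9 mi
N4–N5: 12.7 mi
Smallest added distance is 0.0 mi, inserting between N2 and N3.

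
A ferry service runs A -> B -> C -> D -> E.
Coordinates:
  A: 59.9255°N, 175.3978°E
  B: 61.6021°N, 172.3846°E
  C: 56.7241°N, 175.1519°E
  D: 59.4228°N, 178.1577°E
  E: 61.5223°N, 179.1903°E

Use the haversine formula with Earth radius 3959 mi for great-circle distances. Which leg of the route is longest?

Leg distances:
A→B: 154.1 mi
B→C: 350.9 mi
C→D: 216.4 mi
D→E: 149.3 mi
The longest leg is B–C at 350.9 mi.

B–C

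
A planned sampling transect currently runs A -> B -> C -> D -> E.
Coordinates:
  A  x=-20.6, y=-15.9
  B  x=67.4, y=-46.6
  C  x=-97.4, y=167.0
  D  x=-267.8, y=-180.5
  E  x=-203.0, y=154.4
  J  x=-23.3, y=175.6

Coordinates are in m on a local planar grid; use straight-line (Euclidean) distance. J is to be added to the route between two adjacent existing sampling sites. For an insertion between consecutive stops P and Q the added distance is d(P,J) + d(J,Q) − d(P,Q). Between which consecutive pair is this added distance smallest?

Added distance for inserting J between each consecutive pair:
A–B: 338.3 m
B–C: 44.8 m
C–D: 119.5 m
D–E: 271.8 m
Smallest added distance is 44.8 m, inserting between B and C.

between B and C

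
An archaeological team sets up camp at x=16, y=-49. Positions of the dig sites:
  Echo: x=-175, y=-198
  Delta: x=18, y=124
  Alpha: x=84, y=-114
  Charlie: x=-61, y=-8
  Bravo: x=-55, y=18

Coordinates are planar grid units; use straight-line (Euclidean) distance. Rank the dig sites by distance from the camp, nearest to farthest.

Charlie, Alpha, Bravo, Delta, Echo

Distance from the camp at x=16, y=-49 to each:
Charlie x=-61, y=-8: 87.2
Alpha x=84, y=-114: 94.1
Bravo x=-55, y=18: 97.6
Delta x=18, y=124: 173.0
Echo x=-175, y=-198: 242.2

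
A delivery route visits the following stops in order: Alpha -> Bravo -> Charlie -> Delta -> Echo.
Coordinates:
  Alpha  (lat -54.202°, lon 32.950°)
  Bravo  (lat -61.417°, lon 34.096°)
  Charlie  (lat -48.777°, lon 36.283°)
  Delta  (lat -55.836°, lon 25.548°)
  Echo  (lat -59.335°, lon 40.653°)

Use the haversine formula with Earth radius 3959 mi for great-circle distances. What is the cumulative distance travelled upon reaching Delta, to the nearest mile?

Leg distances:
Alpha→Bravo: 500.3 mi  (cumulative 500.3 mi)
Bravo→Charlie: 877.5 mi  (cumulative 1377.8 mi)
Charlie→Delta: 664.6 mi  (cumulative 2042.4 mi)
Cumulative distance at Delta ≈ 2042 mi.

2042 mi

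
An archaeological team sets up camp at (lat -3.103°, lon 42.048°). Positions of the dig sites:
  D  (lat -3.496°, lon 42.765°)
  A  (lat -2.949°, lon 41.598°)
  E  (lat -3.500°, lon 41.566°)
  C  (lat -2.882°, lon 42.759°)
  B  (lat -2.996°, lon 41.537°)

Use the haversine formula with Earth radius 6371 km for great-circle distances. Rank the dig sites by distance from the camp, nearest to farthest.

Computing each great-circle distance from (lat -3.103°, lon 42.048°):
A (lat -2.949°, lon 41.598°): 52.8 km
B (lat -2.996°, lon 41.537°): 58.0 km
E (lat -3.500°, lon 41.566°): 69.4 km
C (lat -2.882°, lon 42.759°): 82.7 km
D (lat -3.496°, lon 42.765°): 90.8 km

A, B, E, C, D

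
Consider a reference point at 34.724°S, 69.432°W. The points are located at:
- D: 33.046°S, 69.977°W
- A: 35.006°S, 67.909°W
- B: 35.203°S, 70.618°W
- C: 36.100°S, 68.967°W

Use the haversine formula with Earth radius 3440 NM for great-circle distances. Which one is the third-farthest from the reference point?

A

Distance to each, sorted:
D: 104.3 NM
C: 85.7 NM
A: 76.9 NM
B: 65.1 NM
The third-farthest is A at 76.9 NM.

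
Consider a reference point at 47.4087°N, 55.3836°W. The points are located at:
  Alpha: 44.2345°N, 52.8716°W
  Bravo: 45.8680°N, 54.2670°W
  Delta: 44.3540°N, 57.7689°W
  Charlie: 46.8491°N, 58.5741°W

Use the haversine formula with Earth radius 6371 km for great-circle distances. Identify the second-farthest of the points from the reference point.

Delta

Distances from the reference point (47.4087°N, 55.3836°W):
Alpha: 403.0 km
Delta: 386.6 km
Charlie: 249.2 km
Bravo: 191.4 km
The second-farthest is Delta at 386.6 km.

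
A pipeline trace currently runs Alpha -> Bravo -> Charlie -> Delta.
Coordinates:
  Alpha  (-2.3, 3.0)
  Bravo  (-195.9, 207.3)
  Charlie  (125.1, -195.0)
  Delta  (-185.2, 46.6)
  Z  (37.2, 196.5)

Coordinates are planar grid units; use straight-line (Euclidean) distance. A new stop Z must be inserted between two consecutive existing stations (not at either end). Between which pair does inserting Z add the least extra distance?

between Bravo and Charlie

Added distance for inserting Z between each consecutive pair:
Alpha–Bravo: 149.4
Bravo–Charlie: 119.9
Charlie–Delta: 276.2
Smallest added distance is 119.9, inserting between Bravo and Charlie.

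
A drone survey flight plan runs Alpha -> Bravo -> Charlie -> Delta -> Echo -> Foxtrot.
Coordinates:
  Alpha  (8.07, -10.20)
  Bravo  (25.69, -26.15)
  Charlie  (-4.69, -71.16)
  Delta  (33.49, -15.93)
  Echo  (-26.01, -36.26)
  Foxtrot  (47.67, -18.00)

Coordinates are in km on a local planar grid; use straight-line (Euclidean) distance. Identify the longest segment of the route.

Echo–Foxtrot

Leg distances:
Alpha→Bravo: 23.8 km
Bravo→Charlie: 54.3 km
Charlie→Delta: 67.1 km
Delta→Echo: 62.9 km
Echo→Foxtrot: 75.9 km
The longest leg is Echo–Foxtrot at 75.9 km.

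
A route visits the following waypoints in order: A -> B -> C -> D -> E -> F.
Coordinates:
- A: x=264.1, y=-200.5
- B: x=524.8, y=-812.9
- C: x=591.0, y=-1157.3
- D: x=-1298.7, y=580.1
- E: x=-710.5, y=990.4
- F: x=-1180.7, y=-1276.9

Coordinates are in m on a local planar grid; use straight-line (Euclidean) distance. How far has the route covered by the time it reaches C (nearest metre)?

Leg distances:
A→B: 665.6 m  (cumulative 665.6 m)
B→C: 350.7 m  (cumulative 1016.3 m)
Cumulative distance at C ≈ 1016 m.

1016 m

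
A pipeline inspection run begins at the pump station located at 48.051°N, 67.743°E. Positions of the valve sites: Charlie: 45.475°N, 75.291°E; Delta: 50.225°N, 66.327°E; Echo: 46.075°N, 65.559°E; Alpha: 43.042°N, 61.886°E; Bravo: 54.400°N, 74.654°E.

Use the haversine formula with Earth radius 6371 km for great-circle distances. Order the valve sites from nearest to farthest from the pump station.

Computing each great-circle distance from 48.051°N, 67.743°E:
Delta 50.225°N, 66.327°E: 262.8 km
Echo 46.075°N, 65.559°E: 275.0 km
Charlie 45.475°N, 75.291°E: 641.9 km
Alpha 43.042°N, 61.886°E: 719.5 km
Bravo 54.400°N, 74.654°E: 853.5 km

Delta, Echo, Charlie, Alpha, Bravo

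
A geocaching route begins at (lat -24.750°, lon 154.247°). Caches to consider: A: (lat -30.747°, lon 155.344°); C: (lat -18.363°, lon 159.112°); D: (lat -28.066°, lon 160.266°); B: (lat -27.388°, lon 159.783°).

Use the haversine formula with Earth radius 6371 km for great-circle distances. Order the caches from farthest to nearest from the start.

Computing each great-circle distance from (lat -24.750°, lon 154.247°):
C (lat -18.363°, lon 159.112°): 870.1 km
D (lat -28.066°, lon 160.266°): 703.6 km
A (lat -30.747°, lon 155.344°): 675.5 km
B (lat -27.388°, lon 159.783°): 625.8 km

C, D, A, B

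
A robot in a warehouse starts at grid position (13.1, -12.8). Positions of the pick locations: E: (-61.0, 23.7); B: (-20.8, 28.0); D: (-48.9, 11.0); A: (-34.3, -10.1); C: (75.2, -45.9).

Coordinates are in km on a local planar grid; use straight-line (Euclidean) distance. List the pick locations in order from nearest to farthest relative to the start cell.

A, B, D, C, E

Distance from the start cell at (13.1, -12.8) to each:
A (-34.3, -10.1): 47.5 km
B (-20.8, 28.0): 53.0 km
D (-48.9, 11.0): 66.4 km
C (75.2, -45.9): 70.4 km
E (-61.0, 23.7): 82.6 km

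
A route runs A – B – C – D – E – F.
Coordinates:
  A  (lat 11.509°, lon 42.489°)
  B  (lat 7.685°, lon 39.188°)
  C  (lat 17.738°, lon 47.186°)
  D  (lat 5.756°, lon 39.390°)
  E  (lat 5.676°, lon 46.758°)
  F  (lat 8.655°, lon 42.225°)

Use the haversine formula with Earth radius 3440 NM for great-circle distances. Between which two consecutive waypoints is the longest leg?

Leg distances:
A→B: 301.5 NM
B→C: 763.6 NM
C→D: 852.4 NM
D→E: 440.2 NM
E→F: 323.9 NM
The longest leg is C–D at 852.4 NM.

C–D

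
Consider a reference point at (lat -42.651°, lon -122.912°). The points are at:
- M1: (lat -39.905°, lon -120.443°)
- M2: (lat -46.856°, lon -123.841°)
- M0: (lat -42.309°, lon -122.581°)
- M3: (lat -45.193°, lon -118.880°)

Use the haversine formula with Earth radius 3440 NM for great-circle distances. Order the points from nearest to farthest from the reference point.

Distance from the reference point at (lat -42.651°, lon -122.912°) to each:
M0 (lat -42.309°, lon -122.581°): 25.2 NM
M1 (lat -39.905°, lon -120.443°): 199.0 NM
M3 (lat -45.193°, lon -118.880°): 231.7 NM
M2 (lat -46.856°, lon -123.841°): 255.5 NM

M0, M1, M3, M2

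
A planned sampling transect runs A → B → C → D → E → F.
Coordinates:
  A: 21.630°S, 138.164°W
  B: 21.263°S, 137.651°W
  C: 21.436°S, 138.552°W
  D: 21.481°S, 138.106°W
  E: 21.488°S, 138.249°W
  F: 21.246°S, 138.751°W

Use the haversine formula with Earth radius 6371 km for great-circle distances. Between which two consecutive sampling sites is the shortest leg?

D–E

Leg distances:
A→B: 67.0 km
B→C: 95.3 km
C→D: 46.4 km
D→E: 14.8 km
E→F: 58.5 km
The shortest leg is D–E at 14.8 km.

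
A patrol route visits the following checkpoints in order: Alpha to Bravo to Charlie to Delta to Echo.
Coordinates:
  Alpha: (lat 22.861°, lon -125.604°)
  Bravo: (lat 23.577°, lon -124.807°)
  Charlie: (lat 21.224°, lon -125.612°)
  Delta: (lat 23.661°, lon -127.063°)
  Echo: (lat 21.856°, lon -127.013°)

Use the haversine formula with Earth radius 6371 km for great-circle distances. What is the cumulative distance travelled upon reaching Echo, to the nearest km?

898 km

Leg distances:
Alpha→Bravo: 113.9 km  (cumulative 113.9 km)
Bravo→Charlie: 274.4 km  (cumulative 388.3 km)
Charlie→Delta: 309.3 km  (cumulative 697.6 km)
Delta→Echo: 200.8 km  (cumulative 898.4 km)
Cumulative distance at Echo ≈ 898 km.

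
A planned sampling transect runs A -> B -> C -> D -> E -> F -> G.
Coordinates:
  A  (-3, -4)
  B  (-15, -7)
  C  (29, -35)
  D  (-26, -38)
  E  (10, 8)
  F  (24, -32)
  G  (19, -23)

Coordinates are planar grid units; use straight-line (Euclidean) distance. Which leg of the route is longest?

Leg distances:
A→B: 12.4
B→C: 52.2
C→D: 55.1
D→E: 58.4
E→F: 42.4
F→G: 10.3
The longest leg is D–E at 58.4.

D–E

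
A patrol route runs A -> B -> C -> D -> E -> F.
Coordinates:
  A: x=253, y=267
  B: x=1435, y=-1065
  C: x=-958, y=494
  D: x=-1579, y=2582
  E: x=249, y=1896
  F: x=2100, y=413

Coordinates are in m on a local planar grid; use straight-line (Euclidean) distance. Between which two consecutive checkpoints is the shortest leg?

A–B

Leg distances:
A→B: 1780.8 m
B→C: 2856.0 m
C→D: 2178.4 m
D→E: 1952.5 m
E→F: 2371.8 m
The shortest leg is A–B at 1780.8 m.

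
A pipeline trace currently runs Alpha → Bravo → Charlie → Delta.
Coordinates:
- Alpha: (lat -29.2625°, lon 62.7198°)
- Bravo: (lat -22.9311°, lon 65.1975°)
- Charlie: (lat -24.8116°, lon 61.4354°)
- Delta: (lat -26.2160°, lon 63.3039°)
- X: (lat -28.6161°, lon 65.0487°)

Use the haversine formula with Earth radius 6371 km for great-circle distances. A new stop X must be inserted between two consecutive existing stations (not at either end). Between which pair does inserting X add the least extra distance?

between Alpha and Bravo

Added distance for inserting X between each consecutive pair:
Alpha–Bravo: 123.9 km
Bravo–Charlie: 751.1 km
Charlie–Delta: 628.3 km
Smallest added distance is 123.9 km, inserting between Alpha and Bravo.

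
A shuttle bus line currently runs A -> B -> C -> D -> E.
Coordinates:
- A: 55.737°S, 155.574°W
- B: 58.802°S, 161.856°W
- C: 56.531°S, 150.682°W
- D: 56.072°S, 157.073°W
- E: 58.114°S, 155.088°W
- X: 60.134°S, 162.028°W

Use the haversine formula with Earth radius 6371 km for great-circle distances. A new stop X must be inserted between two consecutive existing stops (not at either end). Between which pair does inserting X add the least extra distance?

between B and C

Added distance for inserting X between each consecutive pair:
A–B: 259.3 km
B–C: 211.2 km
C–D: 912.2 km
D–E: 735.3 km
Smallest added distance is 211.2 km, inserting between B and C.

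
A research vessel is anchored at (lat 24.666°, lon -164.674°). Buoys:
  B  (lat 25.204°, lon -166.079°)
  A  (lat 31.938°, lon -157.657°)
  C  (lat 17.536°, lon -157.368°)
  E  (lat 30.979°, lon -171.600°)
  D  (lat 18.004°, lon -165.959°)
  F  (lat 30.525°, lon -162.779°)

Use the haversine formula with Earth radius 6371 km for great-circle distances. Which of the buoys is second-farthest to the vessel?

A

Distance to each, sorted:
C: 1096.3 km
A: 1060.4 km
E: 977.6 km
D: 752.6 km
F: 677.7 km
B: 153.8 km
The second-farthest is A at 1060.4 km.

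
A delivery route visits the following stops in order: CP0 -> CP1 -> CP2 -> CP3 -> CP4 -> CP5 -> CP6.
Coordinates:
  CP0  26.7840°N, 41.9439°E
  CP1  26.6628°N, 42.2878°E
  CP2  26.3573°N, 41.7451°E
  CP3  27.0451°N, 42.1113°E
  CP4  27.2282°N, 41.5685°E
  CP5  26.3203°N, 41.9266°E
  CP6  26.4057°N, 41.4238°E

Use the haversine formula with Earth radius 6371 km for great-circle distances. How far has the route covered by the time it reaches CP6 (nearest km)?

401 km

Leg distances:
CP0→CP1: 36.7 km  (cumulative 36.7 km)
CP1→CP2: 63.8 km  (cumulative 100.5 km)
CP2→CP3: 84.7 km  (cumulative 185.2 km)
CP3→CP4: 57.4 km  (cumulative 242.6 km)
CP4→CP5: 107.0 km  (cumulative 349.7 km)
CP5→CP6: 51.0 km  (cumulative 400.7 km)
Cumulative distance at CP6 ≈ 401 km.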